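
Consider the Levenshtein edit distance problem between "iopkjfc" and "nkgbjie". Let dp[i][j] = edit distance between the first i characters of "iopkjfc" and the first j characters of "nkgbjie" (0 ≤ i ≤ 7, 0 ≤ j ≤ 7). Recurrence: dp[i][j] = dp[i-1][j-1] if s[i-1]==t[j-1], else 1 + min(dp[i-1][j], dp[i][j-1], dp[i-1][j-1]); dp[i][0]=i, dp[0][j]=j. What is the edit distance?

6

   ''  n  k  g  b  j  i  e
''  0  1  2  3  4  5  6  7
 i  1  1  2  3  4  5  5  6
 o  2  2  2  3  4  5  6  6
 p  3  3  3  3  4  5  6  7
 k  4  4  3  4  4  5  6  7
 j  5  5  4  4  5  4  5  6
 f  6  6  5  5  5  5  5  6
 c  7  7  6  6  6  6  6  6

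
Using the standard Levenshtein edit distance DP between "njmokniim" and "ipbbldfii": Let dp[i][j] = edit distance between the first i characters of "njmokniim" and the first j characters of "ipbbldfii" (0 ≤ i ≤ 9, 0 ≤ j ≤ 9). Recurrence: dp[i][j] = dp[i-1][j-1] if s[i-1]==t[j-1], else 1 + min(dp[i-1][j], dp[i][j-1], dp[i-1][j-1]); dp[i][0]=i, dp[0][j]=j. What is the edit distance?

8

   ''  i  p  b  b  l  d  f  i  i
''  0  1  2  3  4  5  6  7  8  9
 n  1  1  2  3  4  5  6  7  8  9
 j  2  2  2  3  4  5  6  7  8  9
 m  3  3  3  3  4  5  6  7  8  9
 o  4  4  4  4  4  5  6  7  8  9
 k  5  5  5  5  5  5  6  7  8  9
 n  6  6  6  6  6  6  6  7  8  9
 i  7  6  7  7  7  7  7  7  7  8
 i  8  7  7  8  8  8  8  8  7  7
 m  9  8  8  8  9  9  9  9  8  8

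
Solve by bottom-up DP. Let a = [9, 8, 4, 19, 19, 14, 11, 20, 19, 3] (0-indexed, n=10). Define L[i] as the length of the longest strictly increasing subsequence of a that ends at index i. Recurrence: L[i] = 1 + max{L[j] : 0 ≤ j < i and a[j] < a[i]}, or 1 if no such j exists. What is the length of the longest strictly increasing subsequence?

   i    0    1    2    3    4    5    6    7    8    9
a[i]    9    8    4   19   19   14   11   20   19    3
L[i]    1    1    1    2    2    2    2    3    3    1

3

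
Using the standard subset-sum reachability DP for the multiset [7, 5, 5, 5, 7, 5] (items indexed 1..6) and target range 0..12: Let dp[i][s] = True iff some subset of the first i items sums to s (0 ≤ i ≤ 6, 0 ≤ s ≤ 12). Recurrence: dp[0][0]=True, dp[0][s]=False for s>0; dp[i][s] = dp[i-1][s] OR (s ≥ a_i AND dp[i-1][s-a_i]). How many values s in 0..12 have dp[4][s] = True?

i\s   0   1   2   3   4   5   6   7   8   9  10  11  12
  0   T   F   F   F   F   F   F   F   F   F   F   F   F
  1   T   F   F   F   F   F   F   T   F   F   F   F   F
  2   T   F   F   F   F   T   F   T   F   F   F   F   T
  3   T   F   F   F   F   T   F   T   F   F   T   F   T
  4   T   F   F   F   F   T   F   T   F   F   T   F   T
  5   T   F   F   F   F   T   F   T   F   F   T   F   T
  6   T   F   F   F   F   T   F   T   F   F   T   F   T

5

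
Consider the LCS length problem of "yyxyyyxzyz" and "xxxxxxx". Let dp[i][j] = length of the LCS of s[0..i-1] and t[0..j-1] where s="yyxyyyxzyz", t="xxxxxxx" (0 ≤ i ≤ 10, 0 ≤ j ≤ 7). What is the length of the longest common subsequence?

2

   ''  x  x  x  x  x  x  x
''  0  0  0  0  0  0  0  0
 y  0  0  0  0  0  0  0  0
 y  0  0  0  0  0  0  0  0
 x  0  1  1  1  1  1  1  1
 y  0  1  1  1  1  1  1  1
 y  0  1  1  1  1  1  1  1
 y  0  1  1  1  1  1  1  1
 x  0  1  2  2  2  2  2  2
 z  0  1  2  2  2  2  2  2
 y  0  1  2  2  2  2  2  2
 z  0  1  2  2  2  2  2  2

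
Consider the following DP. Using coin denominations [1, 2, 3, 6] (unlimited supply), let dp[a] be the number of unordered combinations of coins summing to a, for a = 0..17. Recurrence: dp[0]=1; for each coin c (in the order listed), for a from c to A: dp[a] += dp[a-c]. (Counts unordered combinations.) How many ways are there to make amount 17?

after  coin     0     1     2     3     4     5     6     7     8     9    10    11    12    13    14    15    16    17
          1     1     1     1     1     1     1     1     1     1     1     1     1     1     1     1     1     1     1
          2     1     1     2     2     3     3     4     4     5     5     6     6     7     7     8     8     9     9
          3     1     1     2     3     4     5     7     8    10    12    14    16    19    21    24    27    30    33
          6     1     1     2     3     4     5     8     9    12    15    18    21    27    30    36    42    48    54

54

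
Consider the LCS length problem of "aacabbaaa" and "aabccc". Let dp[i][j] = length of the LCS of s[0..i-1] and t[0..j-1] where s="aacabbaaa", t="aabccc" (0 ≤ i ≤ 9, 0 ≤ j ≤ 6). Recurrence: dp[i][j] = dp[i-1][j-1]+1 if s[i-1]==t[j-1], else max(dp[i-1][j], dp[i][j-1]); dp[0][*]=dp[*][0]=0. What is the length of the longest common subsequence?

3

   ''  a  a  b  c  c  c
''  0  0  0  0  0  0  0
 a  0  1  1  1  1  1  1
 a  0  1  2  2  2  2  2
 c  0  1  2  2  3  3  3
 a  0  1  2  2  3  3  3
 b  0  1  2  3  3  3  3
 b  0  1  2  3  3  3  3
 a  0  1  2  3  3  3  3
 a  0  1  2  3  3  3  3
 a  0  1  2  3  3  3  3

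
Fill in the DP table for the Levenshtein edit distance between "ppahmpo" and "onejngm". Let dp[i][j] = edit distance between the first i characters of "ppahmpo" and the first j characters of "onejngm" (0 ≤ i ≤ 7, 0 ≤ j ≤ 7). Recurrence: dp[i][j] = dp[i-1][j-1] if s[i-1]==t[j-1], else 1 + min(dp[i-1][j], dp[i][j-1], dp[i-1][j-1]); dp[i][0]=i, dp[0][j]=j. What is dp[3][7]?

   ''  o  n  e  j  n  g  m
''  0  1  2  3  4  5  6  7
 p  1  1  2  3  4  5  6  7
 p  2  2  2  3  4  5  6  7
 a  3  3  3  3  4  5  6  7
 h  4  4  4  4  4  5  6  7
 m  5  5  5  5  5  5  6  6
 p  6  6  6  6  6  6  6  7
 o  7  6  7  7  7  7  7  7

7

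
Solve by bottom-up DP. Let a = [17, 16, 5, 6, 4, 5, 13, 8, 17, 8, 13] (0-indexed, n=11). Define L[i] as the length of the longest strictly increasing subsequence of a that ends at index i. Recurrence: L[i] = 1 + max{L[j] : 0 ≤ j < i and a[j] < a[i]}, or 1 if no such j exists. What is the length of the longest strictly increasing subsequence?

4

   i    0    1    2    3    4    5    6    7    8    9   10
a[i]   17   16    5    6    4    5   13    8   17    8   13
L[i]    1    1    1    2    1    2    3    3    4    3    4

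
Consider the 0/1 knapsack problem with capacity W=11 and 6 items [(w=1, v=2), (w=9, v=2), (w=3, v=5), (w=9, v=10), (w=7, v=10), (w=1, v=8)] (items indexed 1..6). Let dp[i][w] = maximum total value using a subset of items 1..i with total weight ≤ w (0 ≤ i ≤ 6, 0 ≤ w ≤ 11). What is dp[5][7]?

10

i\w   0   1   2   3   4   5   6   7   8   9  10  11
  0   0   0   0   0   0   0   0   0   0   0   0   0
  1   0   2   2   2   2   2   2   2   2   2   2   2
  2   0   2   2   2   2   2   2   2   2   2   4   4
  3   0   2   2   5   7   7   7   7   7   7   7   7
  4   0   2   2   5   7   7   7   7   7  10  12  12
  5   0   2   2   5   7   7   7  10  12  12  15  17
  6   0   8  10  10  13  15  15  15  18  20  20  23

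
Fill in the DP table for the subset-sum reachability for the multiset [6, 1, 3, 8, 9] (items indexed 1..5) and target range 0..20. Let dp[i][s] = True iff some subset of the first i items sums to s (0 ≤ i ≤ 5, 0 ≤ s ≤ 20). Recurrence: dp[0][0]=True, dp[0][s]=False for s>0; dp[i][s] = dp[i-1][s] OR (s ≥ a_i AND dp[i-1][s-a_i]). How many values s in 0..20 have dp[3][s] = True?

i\s   0   1   2   3   4   5   6   7   8   9  10  11  12  13  14  15  16  17  18  19  20
  0   T   F   F   F   F   F   F   F   F   F   F   F   F   F   F   F   F   F   F   F   F
  1   T   F   F   F   F   F   T   F   F   F   F   F   F   F   F   F   F   F   F   F   F
  2   T   T   F   F   F   F   T   T   F   F   F   F   F   F   F   F   F   F   F   F   F
  3   T   T   F   T   T   F   T   T   F   T   T   F   F   F   F   F   F   F   F   F   F
  4   T   T   F   T   T   F   T   T   T   T   T   T   T   F   T   T   F   T   T   F   F
  5   T   T   F   T   T   F   T   T   T   T   T   T   T   T   T   T   T   T   T   T   T

8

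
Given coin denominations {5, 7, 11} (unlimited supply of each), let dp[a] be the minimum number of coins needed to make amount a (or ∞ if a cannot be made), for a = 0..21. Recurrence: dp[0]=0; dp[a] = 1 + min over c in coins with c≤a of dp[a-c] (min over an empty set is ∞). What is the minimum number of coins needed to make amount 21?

3

 a  0  1  2  3  4  5  6  7  8  9 10 11 12 13 14 15 16 17 18 19 20 21
dp  0  -  -  -  -  1  -  1  -  -  2  1  2  -  2  3  2  3  2  3  4  3
(- denotes ∞ / unreachable)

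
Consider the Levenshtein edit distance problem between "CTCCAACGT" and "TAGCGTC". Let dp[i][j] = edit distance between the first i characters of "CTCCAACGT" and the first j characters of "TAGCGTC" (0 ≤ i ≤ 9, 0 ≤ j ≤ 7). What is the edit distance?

   ''  T  A  G  C  G  T  C
''  0  1  2  3  4  5  6  7
 C  1  1  2  3  3  4  5  6
 T  2  1  2  3  4  4  4  5
 C  3  2  2  3  3  4  5  4
 C  4  3  3  3  3  4  5  5
 A  5  4  3  4  4  4  5  6
 A  6  5  4  4  5  5  5  6
 C  7  6  5  5  4  5  6  5
 G  8  7  6  5  5  4  5  6
 T  9  8  7  6  6  5  4  5

5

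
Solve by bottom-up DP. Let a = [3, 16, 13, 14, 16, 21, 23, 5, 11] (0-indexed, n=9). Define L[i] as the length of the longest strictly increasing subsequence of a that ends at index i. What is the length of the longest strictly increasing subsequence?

   i    0    1    2    3    4    5    6    7    8
a[i]    3   16   13   14   16   21   23    5   11
L[i]    1    2    2    3    4    5    6    2    3

6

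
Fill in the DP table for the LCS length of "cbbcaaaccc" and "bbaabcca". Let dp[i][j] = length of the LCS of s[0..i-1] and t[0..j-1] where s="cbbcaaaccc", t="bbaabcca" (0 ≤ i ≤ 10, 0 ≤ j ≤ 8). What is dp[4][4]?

   ''  b  b  a  a  b  c  c  a
''  0  0  0  0  0  0  0  0  0
 c  0  0  0  0  0  0  1  1  1
 b  0  1  1  1  1  1  1  1  1
 b  0  1  2  2  2  2  2  2  2
 c  0  1  2  2  2  2  3  3  3
 a  0  1  2  3  3  3  3  3  4
 a  0  1  2  3  4  4  4  4  4
 a  0  1  2  3  4  4  4  4  5
 c  0  1  2  3  4  4  5  5  5
 c  0  1  2  3  4  4  5  6  6
 c  0  1  2  3  4  4  5  6  6

2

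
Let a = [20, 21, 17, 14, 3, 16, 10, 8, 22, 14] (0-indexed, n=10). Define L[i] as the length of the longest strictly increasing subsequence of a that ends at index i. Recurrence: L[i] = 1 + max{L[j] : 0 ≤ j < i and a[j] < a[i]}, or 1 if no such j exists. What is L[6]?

   i    0    1    2    3    4    5    6    7    8    9
a[i]   20   21   17   14    3   16   10    8   22   14
L[i]    1    2    1    1    1    2    2    2    3    3

2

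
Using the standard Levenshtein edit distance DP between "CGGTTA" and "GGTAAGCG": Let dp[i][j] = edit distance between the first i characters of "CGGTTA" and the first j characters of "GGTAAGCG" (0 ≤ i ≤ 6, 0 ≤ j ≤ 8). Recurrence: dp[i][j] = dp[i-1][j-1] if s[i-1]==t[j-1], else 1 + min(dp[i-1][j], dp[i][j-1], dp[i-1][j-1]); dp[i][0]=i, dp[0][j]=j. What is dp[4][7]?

5

   ''  G  G  T  A  A  G  C  G
''  0  1  2  3  4  5  6  7  8
 C  1  1  2  3  4  5  6  6  7
 G  2  1  1  2  3  4  5  6  6
 G  3  2  1  2  3  4  4  5  6
 T  4  3  2  1  2  3  4  5  6
 T  5  4  3  2  2  3  4  5  6
 A  6  5  4  3  2  2  3  4  5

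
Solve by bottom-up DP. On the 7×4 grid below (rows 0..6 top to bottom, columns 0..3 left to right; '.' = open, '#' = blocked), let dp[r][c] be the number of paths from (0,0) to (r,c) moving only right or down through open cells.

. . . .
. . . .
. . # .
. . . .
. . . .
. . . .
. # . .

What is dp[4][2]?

9

r\c   0   1   2   3
  0   1   1   1   1
  1   1   2   3   4
  2   1   3   0   4
  3   1   4   4   8
  4   1   5   9  17
  5   1   6  15  32
  6   1   0  15  47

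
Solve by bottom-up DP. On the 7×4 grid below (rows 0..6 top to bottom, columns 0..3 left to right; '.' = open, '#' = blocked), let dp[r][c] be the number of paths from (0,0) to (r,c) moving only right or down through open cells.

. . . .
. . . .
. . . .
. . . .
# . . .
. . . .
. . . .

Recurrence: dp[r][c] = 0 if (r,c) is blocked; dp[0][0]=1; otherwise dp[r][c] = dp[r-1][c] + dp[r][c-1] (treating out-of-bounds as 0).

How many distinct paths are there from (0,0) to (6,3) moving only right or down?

74

r\c   0   1   2   3
  0   1   1   1   1
  1   1   2   3   4
  2   1   3   6  10
  3   1   4  10  20
  4   0   4  14  34
  5   0   4  18  52
  6   0   4  22  74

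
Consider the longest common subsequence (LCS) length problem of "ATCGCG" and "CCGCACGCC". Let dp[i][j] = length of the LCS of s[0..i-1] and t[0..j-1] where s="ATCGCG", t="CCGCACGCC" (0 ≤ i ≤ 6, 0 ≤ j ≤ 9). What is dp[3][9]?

2

   ''  C  C  G  C  A  C  G  C  C
''  0  0  0  0  0  0  0  0  0  0
 A  0  0  0  0  0  1  1  1  1  1
 T  0  0  0  0  0  1  1  1  1  1
 C  0  1  1  1  1  1  2  2  2  2
 G  0  1  1  2  2  2  2  3  3  3
 C  0  1  2  2  3  3  3  3  4  4
 G  0  1  2  3  3  3  3  4  4  4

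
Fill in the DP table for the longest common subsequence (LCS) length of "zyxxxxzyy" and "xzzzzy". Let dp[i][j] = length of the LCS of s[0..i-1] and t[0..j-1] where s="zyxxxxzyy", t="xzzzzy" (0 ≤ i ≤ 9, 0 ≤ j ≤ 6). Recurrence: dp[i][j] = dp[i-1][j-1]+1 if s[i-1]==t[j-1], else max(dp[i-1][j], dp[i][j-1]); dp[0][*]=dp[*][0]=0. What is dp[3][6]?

   ''  x  z  z  z  z  y
''  0  0  0  0  0  0  0
 z  0  0  1  1  1  1  1
 y  0  0  1  1  1  1  2
 x  0  1  1  1  1  1  2
 x  0  1  1  1  1  1  2
 x  0  1  1  1  1  1  2
 x  0  1  1  1  1  1  2
 z  0  1  2  2  2  2  2
 y  0  1  2  2  2  2  3
 y  0  1  2  2  2  2  3

2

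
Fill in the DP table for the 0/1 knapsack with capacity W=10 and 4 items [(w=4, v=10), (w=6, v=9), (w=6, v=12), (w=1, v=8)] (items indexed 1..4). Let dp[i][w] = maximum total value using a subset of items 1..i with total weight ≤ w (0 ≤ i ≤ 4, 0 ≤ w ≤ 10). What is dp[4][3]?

8

i\w   0   1   2   3   4   5   6   7   8   9  10
  0   0   0   0   0   0   0   0   0   0   0   0
  1   0   0   0   0  10  10  10  10  10  10  10
  2   0   0   0   0  10  10  10  10  10  10  19
  3   0   0   0   0  10  10  12  12  12  12  22
  4   0   8   8   8  10  18  18  20  20  20  22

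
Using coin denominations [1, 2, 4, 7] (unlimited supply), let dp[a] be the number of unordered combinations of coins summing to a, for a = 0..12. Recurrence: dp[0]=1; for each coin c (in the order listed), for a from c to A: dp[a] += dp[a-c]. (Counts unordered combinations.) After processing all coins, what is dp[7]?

after  coin     0     1     2     3     4     5     6     7     8     9    10    11    12
          1     1     1     1     1     1     1     1     1     1     1     1     1     1
          2     1     1     2     2     3     3     4     4     5     5     6     6     7
          4     1     1     2     2     4     4     6     6     9     9    12    12    16
          7     1     1     2     2     4     4     6     7    10    11    14    16    20

7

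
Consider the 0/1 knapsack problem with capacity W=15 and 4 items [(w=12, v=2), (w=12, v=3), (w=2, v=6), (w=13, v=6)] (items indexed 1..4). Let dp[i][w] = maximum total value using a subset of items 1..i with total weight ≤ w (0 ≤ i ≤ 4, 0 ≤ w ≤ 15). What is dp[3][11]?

i\w   0   1   2   3   4   5   6   7   8   9  10  11  12  13  14  15
  0   0   0   0   0   0   0   0   0   0   0   0   0   0   0   0   0
  1   0   0   0   0   0   0   0   0   0   0   0   0   2   2   2   2
  2   0   0   0   0   0   0   0   0   0   0   0   0   3   3   3   3
  3   0   0   6   6   6   6   6   6   6   6   6   6   6   6   9   9
  4   0   0   6   6   6   6   6   6   6   6   6   6   6   6   9  12

6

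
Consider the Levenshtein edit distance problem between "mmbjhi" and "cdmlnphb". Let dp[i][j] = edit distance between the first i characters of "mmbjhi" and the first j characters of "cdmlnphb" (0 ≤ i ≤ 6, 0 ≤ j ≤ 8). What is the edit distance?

6

   ''  c  d  m  l  n  p  h  b
''  0  1  2  3  4  5  6  7  8
 m  1  1  2  2  3  4  5  6  7
 m  2  2  2  2  3  4  5  6  7
 b  3  3  3  3  3  4  5  6  6
 j  4  4  4  4  4  4  5  6  7
 h  5  5  5  5  5  5  5  5  6
 i  6  6  6  6  6  6  6  6  6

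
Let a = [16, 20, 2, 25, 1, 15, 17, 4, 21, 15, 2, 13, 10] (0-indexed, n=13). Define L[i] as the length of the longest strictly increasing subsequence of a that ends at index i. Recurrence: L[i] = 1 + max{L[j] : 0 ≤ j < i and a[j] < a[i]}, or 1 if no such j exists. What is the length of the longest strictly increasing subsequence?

   i    0    1    2    3    4    5    6    7    8    9   10   11   12
a[i]   16   20    2   25    1   15   17    4   21   15    2   13   10
L[i]    1    2    1    3    1    2    3    2    4    3    2    3    3

4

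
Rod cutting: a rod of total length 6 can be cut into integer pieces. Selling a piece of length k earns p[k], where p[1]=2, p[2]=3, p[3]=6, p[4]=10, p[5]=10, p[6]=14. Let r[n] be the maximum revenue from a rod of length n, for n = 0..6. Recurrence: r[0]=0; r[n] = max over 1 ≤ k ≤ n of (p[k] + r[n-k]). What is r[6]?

14

   n    0    1    2    3    4    5    6
r[n]    0    2    4    6   10   12   14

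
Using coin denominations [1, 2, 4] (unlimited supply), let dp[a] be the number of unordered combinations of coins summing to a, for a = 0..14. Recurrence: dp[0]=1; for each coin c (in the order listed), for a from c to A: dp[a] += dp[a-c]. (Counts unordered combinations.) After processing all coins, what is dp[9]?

9

after  coin     0     1     2     3     4     5     6     7     8     9    10    11    12    13    14
          1     1     1     1     1     1     1     1     1     1     1     1     1     1     1     1
          2     1     1     2     2     3     3     4     4     5     5     6     6     7     7     8
          4     1     1     2     2     4     4     6     6     9     9    12    12    16    16    20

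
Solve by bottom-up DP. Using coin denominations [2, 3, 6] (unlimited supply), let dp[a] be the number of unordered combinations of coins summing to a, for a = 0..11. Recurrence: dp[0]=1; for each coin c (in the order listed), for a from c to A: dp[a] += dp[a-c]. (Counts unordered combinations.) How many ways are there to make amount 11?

after  coin     0     1     2     3     4     5     6     7     8     9    10    11
          2     1     0     1     0     1     0     1     0     1     0     1     0
          3     1     0     1     1     1     1     2     1     2     2     2     2
          6     1     0     1     1     1     1     3     1     3     3     3     3

3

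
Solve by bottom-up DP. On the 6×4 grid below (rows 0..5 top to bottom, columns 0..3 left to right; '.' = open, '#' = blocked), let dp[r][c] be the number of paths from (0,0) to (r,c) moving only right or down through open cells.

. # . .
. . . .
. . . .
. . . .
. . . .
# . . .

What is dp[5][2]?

r\c   0   1   2   3
  0   1   0   0   0
  1   1   1   1   1
  2   1   2   3   4
  3   1   3   6  10
  4   1   4  10  20
  5   0   4  14  34

14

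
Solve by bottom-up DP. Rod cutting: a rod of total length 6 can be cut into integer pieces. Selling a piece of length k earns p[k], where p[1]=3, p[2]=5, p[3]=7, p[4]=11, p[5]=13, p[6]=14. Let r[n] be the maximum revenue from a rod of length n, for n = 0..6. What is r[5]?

15

   n    0    1    2    3    4    5    6
r[n]    0    3    6    9   12   15   18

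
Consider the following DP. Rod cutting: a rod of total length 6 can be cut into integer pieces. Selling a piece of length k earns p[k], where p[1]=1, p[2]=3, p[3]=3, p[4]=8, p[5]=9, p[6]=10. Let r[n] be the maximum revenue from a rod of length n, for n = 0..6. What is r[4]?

8

   n    0    1    2    3    4    5    6
r[n]    0    1    3    4    8    9   11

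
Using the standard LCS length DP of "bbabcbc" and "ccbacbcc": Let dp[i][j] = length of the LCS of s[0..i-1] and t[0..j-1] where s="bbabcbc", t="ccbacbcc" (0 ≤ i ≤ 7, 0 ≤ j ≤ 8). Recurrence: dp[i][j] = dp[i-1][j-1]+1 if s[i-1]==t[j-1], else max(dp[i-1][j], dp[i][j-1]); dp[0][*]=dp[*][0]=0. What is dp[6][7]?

4

   ''  c  c  b  a  c  b  c  c
''  0  0  0  0  0  0  0  0  0
 b  0  0  0  1  1  1  1  1  1
 b  0  0  0  1  1  1  2  2  2
 a  0  0  0  1  2  2  2  2  2
 b  0  0  0  1  2  2  3  3  3
 c  0  1  1  1  2  3  3  4  4
 b  0  1  1  2  2  3  4  4  4
 c  0  1  2  2  2  3  4  5  5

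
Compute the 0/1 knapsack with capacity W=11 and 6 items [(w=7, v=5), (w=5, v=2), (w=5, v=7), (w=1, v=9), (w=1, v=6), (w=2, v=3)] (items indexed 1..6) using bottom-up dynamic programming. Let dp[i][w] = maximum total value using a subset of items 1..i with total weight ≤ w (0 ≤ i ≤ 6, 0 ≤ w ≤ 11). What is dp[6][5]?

i\w   0   1   2   3   4   5   6   7   8   9  10  11
  0   0   0   0   0   0   0   0   0   0   0   0   0
  1   0   0   0   0   0   0   0   5   5   5   5   5
  2   0   0   0   0   0   2   2   5   5   5   5   5
  3   0   0   0   0   0   7   7   7   7   7   9   9
  4   0   9   9   9   9   9  16  16  16  16  16  18
  5   0   9  15  15  15  15  16  22  22  22  22  22
  6   0   9  15  15  18  18  18  22  22  25  25  25

18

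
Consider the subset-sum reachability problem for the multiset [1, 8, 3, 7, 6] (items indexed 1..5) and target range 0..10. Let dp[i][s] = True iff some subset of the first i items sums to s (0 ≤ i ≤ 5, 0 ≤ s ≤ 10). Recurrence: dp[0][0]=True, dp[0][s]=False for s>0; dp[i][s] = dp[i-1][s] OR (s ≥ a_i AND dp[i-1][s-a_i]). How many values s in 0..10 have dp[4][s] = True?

i\s   0   1   2   3   4   5   6   7   8   9  10
  0   T   F   F   F   F   F   F   F   F   F   F
  1   T   T   F   F   F   F   F   F   F   F   F
  2   T   T   F   F   F   F   F   F   T   T   F
  3   T   T   F   T   T   F   F   F   T   T   F
  4   T   T   F   T   T   F   F   T   T   T   T
  5   T   T   F   T   T   F   T   T   T   T   T

8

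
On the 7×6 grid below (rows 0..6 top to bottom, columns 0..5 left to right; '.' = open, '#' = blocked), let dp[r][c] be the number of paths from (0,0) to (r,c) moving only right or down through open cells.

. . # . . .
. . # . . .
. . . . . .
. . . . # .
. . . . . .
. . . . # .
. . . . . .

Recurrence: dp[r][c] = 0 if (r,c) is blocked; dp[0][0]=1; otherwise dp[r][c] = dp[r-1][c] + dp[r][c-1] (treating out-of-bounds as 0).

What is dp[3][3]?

10

r\c   0   1   2   3   4   5
  0   1   1   0   0   0   0
  1   1   2   0   0   0   0
  2   1   3   3   3   3   3
  3   1   4   7  10   0   3
  4   1   5  12  22  22  25
  5   1   6  18  40   0  25
  6   1   7  25  65  65  90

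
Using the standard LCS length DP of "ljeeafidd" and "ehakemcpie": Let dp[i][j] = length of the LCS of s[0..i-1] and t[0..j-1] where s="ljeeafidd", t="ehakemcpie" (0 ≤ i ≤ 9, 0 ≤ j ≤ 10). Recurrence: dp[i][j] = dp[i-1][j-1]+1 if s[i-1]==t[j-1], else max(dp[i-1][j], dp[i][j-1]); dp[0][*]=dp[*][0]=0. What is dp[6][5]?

   ''  e  h  a  k  e  m  c  p  i  e
''  0  0  0  0  0  0  0  0  0  0  0
 l  0  0  0  0  0  0  0  0  0  0  0
 j  0  0  0  0  0  0  0  0  0  0  0
 e  0  1  1  1  1  1  1  1  1  1  1
 e  0  1  1  1  1  2  2  2  2  2  2
 a  0  1  1  2  2  2  2  2  2  2  2
 f  0  1  1  2  2  2  2  2  2  2  2
 i  0  1  1  2  2  2  2  2  2  3  3
 d  0  1  1  2  2  2  2  2  2  3  3
 d  0  1  1  2  2  2  2  2  2  3  3

2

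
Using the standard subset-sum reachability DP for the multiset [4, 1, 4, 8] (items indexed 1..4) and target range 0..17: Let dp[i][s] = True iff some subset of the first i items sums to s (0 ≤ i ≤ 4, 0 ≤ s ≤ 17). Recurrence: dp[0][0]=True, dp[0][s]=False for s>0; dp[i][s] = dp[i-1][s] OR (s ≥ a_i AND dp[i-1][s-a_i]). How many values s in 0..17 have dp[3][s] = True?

6

i\s   0   1   2   3   4   5   6   7   8   9  10  11  12  13  14  15  16  17
  0   T   F   F   F   F   F   F   F   F   F   F   F   F   F   F   F   F   F
  1   T   F   F   F   T   F   F   F   F   F   F   F   F   F   F   F   F   F
  2   T   T   F   F   T   T   F   F   F   F   F   F   F   F   F   F   F   F
  3   T   T   F   F   T   T   F   F   T   T   F   F   F   F   F   F   F   F
  4   T   T   F   F   T   T   F   F   T   T   F   F   T   T   F   F   T   T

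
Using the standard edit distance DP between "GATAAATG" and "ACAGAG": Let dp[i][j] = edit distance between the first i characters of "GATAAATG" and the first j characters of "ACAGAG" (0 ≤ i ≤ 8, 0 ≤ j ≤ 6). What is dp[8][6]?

   ''  A  C  A  G  A  G
''  0  1  2  3  4  5  6
 G  1  1  2  3  3  4  5
 A  2  1  2  2  3  3  4
 T  3  2  2  3  3  4  4
 A  4  3  3  2  3  3  4
 A  5  4  4  3  3  3  4
 A  6  5  5  4  4  3  4
 T  7  6  6  5  5  4  4
 G  8  7  7  6  5  5  4

4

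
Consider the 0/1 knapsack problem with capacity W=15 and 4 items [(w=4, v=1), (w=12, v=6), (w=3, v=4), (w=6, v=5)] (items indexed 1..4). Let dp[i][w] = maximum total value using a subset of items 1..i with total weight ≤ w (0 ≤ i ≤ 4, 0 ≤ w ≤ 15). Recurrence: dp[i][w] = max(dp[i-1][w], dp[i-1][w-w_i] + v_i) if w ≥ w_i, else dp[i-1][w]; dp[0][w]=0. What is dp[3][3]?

i\w   0   1   2   3   4   5   6   7   8   9  10  11  12  13  14  15
  0   0   0   0   0   0   0   0   0   0   0   0   0   0   0   0   0
  1   0   0   0   0   1   1   1   1   1   1   1   1   1   1   1   1
  2   0   0   0   0   1   1   1   1   1   1   1   1   6   6   6   6
  3   0   0   0   4   4   4   4   5   5   5   5   5   6   6   6  10
  4   0   0   0   4   4   4   5   5   5   9   9   9   9  10  10  10

4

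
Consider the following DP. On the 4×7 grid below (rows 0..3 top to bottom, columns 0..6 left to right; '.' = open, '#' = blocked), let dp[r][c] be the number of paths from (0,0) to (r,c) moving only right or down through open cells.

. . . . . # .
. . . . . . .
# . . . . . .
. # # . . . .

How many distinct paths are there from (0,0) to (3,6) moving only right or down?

r\c   0   1   2   3   4   5   6
  0   1   1   1   1   1   0   0
  1   1   2   3   4   5   5   5
  2   0   2   5   9  14  19  24
  3   0   0   0   9  23  42  66

66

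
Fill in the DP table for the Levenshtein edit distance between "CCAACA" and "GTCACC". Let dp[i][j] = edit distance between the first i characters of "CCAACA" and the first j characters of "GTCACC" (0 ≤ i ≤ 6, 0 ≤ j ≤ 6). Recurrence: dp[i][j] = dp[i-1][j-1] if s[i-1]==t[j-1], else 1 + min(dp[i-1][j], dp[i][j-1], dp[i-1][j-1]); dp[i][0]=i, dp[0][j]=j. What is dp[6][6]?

4

   ''  G  T  C  A  C  C
''  0  1  2  3  4  5  6
 C  1  1  2  2  3  4  5
 C  2  2  2  2  3  3  4
 A  3  3  3  3  2  3  4
 A  4  4  4  4  3  3  4
 C  5  5  5  4  4  3  3
 A  6  6  6  5  4  4  4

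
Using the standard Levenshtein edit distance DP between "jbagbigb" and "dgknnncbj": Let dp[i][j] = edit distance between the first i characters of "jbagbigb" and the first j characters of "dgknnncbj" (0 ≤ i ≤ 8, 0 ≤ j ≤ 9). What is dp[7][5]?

6

   ''  d  g  k  n  n  n  c  b  j
''  0  1  2  3  4  5  6  7  8  9
 j  1  1  2  3  4  5  6  7  8  8
 b  2  2  2  3  4  5  6  7  7  8
 a  3  3  3  3  4  5  6  7  8  8
 g  4  4  3  4  4  5  6  7  8  9
 b  5  5  4  4  5  5  6  7  7  8
 i  6  6  5  5  5  6  6  7  8  8
 g  7  7  6  6  6  6  7  7  8  9
 b  8  8  7  7  7  7  7  8  7  8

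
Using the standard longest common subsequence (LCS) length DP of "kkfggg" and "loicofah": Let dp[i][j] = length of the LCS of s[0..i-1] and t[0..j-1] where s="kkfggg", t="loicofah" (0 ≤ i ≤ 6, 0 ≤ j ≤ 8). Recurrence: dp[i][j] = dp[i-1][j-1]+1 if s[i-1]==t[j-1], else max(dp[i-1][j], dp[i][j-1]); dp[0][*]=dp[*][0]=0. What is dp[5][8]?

1

   ''  l  o  i  c  o  f  a  h
''  0  0  0  0  0  0  0  0  0
 k  0  0  0  0  0  0  0  0  0
 k  0  0  0  0  0  0  0  0  0
 f  0  0  0  0  0  0  1  1  1
 g  0  0  0  0  0  0  1  1  1
 g  0  0  0  0  0  0  1  1  1
 g  0  0  0  0  0  0  1  1  1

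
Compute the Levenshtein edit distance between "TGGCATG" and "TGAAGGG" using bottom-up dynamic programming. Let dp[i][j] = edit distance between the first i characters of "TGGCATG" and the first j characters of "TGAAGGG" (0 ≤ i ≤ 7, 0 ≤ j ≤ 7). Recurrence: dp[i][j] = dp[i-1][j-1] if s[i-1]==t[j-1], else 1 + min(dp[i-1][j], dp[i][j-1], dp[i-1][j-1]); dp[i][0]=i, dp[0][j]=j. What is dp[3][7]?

   ''  T  G  A  A  G  G  G
''  0  1  2  3  4  5  6  7
 T  1  0  1  2  3  4  5  6
 G  2  1  0  1  2  3  4  5
 G  3  2  1  1  2  2  3  4
 C  4  3  2  2  2  3  3  4
 A  5  4  3  2  2  3  4  4
 T  6  5  4  3  3  3  4  5
 G  7  6  5  4  4  3  3  4

4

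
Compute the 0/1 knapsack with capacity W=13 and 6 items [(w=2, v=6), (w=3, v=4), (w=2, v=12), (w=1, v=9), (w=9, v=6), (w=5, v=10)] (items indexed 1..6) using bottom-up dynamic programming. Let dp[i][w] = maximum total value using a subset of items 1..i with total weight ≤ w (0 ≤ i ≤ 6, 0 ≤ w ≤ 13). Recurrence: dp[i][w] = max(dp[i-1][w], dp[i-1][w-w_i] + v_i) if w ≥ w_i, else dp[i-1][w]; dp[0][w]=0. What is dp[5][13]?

i\w   0   1   2   3   4   5   6   7   8   9  10  11  12  13
  0   0   0   0   0   0   0   0   0   0   0   0   0   0   0
  1   0   0   6   6   6   6   6   6   6   6   6   6   6   6
  2   0   0   6   6   6  10  10  10  10  10  10  10  10  10
  3   0   0  12  12  18  18  18  22  22  22  22  22  22  22
  4   0   9  12  21  21  27  27  27  31  31  31  31  31  31
  5   0   9  12  21  21  27  27  27  31  31  31  31  31  31
  6   0   9  12  21  21  27  27  27  31  31  37  37  37  41

31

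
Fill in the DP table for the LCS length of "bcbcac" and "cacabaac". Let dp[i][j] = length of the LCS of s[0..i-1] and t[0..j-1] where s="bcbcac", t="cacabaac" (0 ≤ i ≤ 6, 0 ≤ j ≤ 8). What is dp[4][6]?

2

   ''  c  a  c  a  b  a  a  c
''  0  0  0  0  0  0  0  0  0
 b  0  0  0  0  0  1  1  1  1
 c  0  1  1  1  1  1  1  1  2
 b  0  1  1  1  1  2  2  2  2
 c  0  1  1  2  2  2  2  2  3
 a  0  1  2  2  3  3  3  3  3
 c  0  1  2  3  3  3  3  3  4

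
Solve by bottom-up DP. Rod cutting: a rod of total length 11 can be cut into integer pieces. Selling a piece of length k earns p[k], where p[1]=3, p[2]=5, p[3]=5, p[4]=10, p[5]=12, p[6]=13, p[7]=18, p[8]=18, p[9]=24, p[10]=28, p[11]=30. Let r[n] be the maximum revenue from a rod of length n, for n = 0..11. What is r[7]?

   n    0    1    2    3    4    5    6    7    8    9   10   11
r[n]    0    3    6    9   12   15   18   21   24   27   30   33

21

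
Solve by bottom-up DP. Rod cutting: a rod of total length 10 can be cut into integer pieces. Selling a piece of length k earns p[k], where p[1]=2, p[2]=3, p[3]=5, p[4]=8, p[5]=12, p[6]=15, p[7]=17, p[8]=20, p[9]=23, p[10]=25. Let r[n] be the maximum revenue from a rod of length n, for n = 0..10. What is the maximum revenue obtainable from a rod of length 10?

   n    0    1    2    3    4    5    6    7    8    9   10
r[n]    0    2    4    6    8   12   15   17   20   23   25

25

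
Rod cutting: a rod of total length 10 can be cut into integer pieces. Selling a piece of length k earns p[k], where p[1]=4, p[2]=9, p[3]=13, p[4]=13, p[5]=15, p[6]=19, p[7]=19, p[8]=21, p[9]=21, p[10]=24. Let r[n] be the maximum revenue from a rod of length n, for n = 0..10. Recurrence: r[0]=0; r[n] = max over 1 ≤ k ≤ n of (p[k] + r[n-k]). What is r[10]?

45

   n    0    1    2    3    4    5    6    7    8    9   10
r[n]    0    4    9   13   18   22   27   31   36   40   45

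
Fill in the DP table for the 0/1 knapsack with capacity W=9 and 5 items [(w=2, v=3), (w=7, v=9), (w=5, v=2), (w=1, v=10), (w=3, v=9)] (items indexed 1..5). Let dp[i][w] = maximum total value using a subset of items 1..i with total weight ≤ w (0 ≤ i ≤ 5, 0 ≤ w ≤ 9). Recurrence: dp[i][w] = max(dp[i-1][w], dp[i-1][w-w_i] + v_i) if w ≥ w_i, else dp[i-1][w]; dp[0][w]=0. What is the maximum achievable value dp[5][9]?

i\w   0   1   2   3   4   5   6   7   8   9
  0   0   0   0   0   0   0   0   0   0   0
  1   0   0   3   3   3   3   3   3   3   3
  2   0   0   3   3   3   3   3   9   9  12
  3   0   0   3   3   3   3   3   9   9  12
  4   0  10  10  13  13  13  13  13  19  19
  5   0  10  10  13  19  19  22  22  22  22

22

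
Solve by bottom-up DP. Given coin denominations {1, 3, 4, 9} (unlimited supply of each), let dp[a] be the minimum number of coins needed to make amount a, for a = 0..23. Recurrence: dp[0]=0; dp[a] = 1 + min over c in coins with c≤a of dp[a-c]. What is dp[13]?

 a  0  1  2  3  4  5  6  7  8  9 10 11 12 13 14 15 16 17 18 19 20 21 22 23
dp  0  1  2  1  1  2  2  2  2  1  2  3  2  2  3  3  3  3  2  3  4  3  3  4

2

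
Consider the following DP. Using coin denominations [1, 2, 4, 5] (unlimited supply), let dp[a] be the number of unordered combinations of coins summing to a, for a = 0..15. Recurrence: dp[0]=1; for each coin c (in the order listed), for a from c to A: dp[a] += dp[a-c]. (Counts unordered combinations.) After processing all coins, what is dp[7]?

8

after  coin     0     1     2     3     4     5     6     7     8     9    10    11    12    13    14    15
          1     1     1     1     1     1     1     1     1     1     1     1     1     1     1     1     1
          2     1     1     2     2     3     3     4     4     5     5     6     6     7     7     8     8
          4     1     1     2     2     4     4     6     6     9     9    12    12    16    16    20    20
          5     1     1     2     2     4     5     7     8    11    13    17    19    24    27    33    37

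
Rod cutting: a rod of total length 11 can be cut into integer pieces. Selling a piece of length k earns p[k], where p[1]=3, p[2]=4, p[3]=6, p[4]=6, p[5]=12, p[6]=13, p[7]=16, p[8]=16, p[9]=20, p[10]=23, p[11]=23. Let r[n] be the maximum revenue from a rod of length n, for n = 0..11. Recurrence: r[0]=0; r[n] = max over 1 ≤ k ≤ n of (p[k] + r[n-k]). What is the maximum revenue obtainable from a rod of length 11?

33

   n    0    1    2    3    4    5    6    7    8    9   10   11
r[n]    0    3    6    9   12   15   18   21   24   27   30   33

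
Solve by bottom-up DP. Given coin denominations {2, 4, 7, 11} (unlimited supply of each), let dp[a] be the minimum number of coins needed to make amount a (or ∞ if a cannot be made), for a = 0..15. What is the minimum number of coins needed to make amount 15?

 a  0  1  2  3  4  5  6  7  8  9 10 11 12 13 14 15
dp  0  -  1  -  1  -  2  1  2  2  3  1  3  2  2  2
(- denotes ∞ / unreachable)

2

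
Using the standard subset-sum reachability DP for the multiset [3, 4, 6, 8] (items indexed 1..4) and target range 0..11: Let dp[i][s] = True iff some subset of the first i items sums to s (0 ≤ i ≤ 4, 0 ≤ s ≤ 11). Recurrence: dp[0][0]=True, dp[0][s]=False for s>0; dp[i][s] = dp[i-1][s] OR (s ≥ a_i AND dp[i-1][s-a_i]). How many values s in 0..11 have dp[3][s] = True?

7

i\s   0   1   2   3   4   5   6   7   8   9  10  11
  0   T   F   F   F   F   F   F   F   F   F   F   F
  1   T   F   F   T   F   F   F   F   F   F   F   F
  2   T   F   F   T   T   F   F   T   F   F   F   F
  3   T   F   F   T   T   F   T   T   F   T   T   F
  4   T   F   F   T   T   F   T   T   T   T   T   T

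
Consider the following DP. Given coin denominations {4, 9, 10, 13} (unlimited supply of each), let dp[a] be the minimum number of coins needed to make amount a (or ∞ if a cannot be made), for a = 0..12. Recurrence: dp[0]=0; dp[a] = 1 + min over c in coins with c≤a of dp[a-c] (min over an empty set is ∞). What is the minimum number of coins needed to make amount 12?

 a  0  1  2  3  4  5  6  7  8  9 10 11 12
dp  0  -  -  -  1  -  -  -  2  1  1  -  3
(- denotes ∞ / unreachable)

3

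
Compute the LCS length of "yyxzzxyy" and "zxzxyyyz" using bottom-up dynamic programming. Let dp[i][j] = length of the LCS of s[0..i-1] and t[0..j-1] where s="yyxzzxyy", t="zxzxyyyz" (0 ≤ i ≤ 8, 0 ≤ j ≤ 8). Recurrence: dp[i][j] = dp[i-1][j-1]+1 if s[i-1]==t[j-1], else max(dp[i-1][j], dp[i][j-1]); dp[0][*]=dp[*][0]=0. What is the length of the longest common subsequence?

   ''  z  x  z  x  y  y  y  z
''  0  0  0  0  0  0  0  0  0
 y  0  0  0  0  0  1  1  1  1
 y  0  0  0  0  0  1  2  2  2
 x  0  0  1  1  1  1  2  2  2
 z  0  1  1  2  2  2  2  2  3
 z  0  1  1  2  2  2  2  2  3
 x  0  1  2  2  3  3  3  3  3
 y  0  1  2  2  3  4  4  4  4
 y  0  1  2  2  3  4  5  5  5

5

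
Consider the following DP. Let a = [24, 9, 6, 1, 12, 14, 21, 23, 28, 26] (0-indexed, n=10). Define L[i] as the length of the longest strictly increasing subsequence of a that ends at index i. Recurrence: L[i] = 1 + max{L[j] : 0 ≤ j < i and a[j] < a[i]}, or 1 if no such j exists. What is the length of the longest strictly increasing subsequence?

6

   i    0    1    2    3    4    5    6    7    8    9
a[i]   24    9    6    1   12   14   21   23   28   26
L[i]    1    1    1    1    2    3    4    5    6    6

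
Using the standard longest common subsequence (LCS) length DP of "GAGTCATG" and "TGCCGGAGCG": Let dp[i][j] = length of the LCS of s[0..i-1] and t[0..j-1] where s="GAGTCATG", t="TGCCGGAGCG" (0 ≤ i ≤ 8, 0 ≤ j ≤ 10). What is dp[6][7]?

3

   ''  T  G  C  C  G  G  A  G  C  G
''  0  0  0  0  0  0  0  0  0  0  0
 G  0  0  1  1  1  1  1  1  1  1  1
 A  0  0  1  1  1  1  1  2  2  2  2
 G  0  0  1  1  1  2  2  2  3  3  3
 T  0  1  1  1  1  2  2  2  3  3  3
 C  0  1  1  2  2  2  2  2  3  4  4
 A  0  1  1  2  2  2  2  3  3  4  4
 T  0  1  1  2  2  2  2  3  3  4  4
 G  0  1  2  2  2  3  3  3  4  4  5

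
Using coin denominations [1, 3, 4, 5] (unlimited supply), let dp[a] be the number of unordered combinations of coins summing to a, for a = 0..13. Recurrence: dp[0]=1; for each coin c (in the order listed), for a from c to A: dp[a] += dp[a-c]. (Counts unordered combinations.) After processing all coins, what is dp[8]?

after  coin     0     1     2     3     4     5     6     7     8     9    10    11    12    13
          1     1     1     1     1     1     1     1     1     1     1     1     1     1     1
          3     1     1     1     2     2     2     3     3     3     4     4     4     5     5
          4     1     1     1     2     3     3     4     5     6     7     8     9    11    12
          5     1     1     1     2     3     4     5     6     8    10    12    14    17    20

8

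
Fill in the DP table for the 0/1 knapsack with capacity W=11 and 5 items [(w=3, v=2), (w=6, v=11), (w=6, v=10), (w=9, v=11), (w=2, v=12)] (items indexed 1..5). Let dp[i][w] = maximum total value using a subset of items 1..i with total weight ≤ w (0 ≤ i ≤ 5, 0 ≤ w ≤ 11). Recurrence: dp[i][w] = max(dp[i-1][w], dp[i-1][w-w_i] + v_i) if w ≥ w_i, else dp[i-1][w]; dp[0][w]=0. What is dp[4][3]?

i\w   0   1   2   3   4   5   6   7   8   9  10  11
  0   0   0   0   0   0   0   0   0   0   0   0   0
  1   0   0   0   2   2   2   2   2   2   2   2   2
  2   0   0   0   2   2   2  11  11  11  13  13  13
  3   0   0   0   2   2   2  11  11  11  13  13  13
  4   0   0   0   2   2   2  11  11  11  13  13  13
  5   0   0  12  12  12  14  14  14  23  23  23  25

2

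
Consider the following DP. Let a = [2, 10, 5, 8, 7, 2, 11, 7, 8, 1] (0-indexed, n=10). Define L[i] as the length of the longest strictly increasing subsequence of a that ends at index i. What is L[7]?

   i    0    1    2    3    4    5    6    7    8    9
a[i]    2   10    5    8    7    2   11    7    8    1
L[i]    1    2    2    3    3    1    4    3    4    1

3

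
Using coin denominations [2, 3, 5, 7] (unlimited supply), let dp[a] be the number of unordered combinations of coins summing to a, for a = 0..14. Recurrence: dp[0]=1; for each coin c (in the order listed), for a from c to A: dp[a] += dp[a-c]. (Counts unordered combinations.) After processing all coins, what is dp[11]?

5

after  coin     0     1     2     3     4     5     6     7     8     9    10    11    12    13    14
          2     1     0     1     0     1     0     1     0     1     0     1     0     1     0     1
          3     1     0     1     1     1     1     2     1     2     2     2     2     3     2     3
          5     1     0     1     1     1     2     2     2     3     3     4     4     5     5     6
          7     1     0     1     1     1     2     2     3     3     4     5     5     7     7     9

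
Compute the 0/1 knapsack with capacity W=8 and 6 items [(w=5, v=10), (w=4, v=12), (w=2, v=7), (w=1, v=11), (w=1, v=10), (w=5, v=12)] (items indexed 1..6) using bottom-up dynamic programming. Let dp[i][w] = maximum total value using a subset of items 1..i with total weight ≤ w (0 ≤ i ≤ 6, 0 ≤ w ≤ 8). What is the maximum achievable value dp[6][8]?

40

i\w   0   1   2   3   4   5   6   7   8
  0   0   0   0   0   0   0   0   0   0
  1   0   0   0   0   0  10  10  10  10
  2   0   0   0   0  12  12  12  12  12
  3   0   0   7   7  12  12  19  19  19
  4   0  11  11  18  18  23  23  30  30
  5   0  11  21  21  28  28  33  33  40
  6   0  11  21  21  28  28  33  33  40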